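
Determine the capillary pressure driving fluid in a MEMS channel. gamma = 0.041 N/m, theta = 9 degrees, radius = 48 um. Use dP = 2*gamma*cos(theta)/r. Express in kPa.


Step 1: cos(9 deg) = 0.9877
Step 2: Convert r to m: r = 48e-6 m
Step 3: dP = 2 * 0.041 * 0.9877 / 48e-6 = 1687.3 Pa
Step 4: Convert Pa to kPa (divide by 1000).
dP = 1.69 kPa


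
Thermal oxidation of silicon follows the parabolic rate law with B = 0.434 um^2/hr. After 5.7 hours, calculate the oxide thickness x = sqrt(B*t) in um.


Step 1: Compute B*t = 0.434 * 5.7 = 2.4738
Step 2: x = sqrt(2.4738)
x = 1.573 um


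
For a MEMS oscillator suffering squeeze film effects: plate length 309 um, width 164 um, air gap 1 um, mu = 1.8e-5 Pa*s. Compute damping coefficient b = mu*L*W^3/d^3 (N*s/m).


Step 1: Convert to SI.
L = 309e-6 m, W = 164e-6 m, d = 1e-6 m
Step 2: W^3 = (164e-6)^3 = 4.41e-12 m^3
Step 3: d^3 = (1e-6)^3 = 1.00e-18 m^3
Step 4: b = 1.8e-5 * 309e-6 * 4.41e-12 / 1.00e-18
b = 2.45e-02 N*s/m


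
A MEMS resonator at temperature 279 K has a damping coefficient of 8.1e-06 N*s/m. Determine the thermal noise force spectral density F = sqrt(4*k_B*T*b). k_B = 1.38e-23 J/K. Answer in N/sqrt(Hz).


Step 1: Compute 4 * k_B * T * b
= 4 * 1.38e-23 * 279 * 8.1e-06
= 1.2475e-25 N^2/Hz
Step 2: F_noise = sqrt(1.2475e-25)
F_noise = 3.53e-13 N/sqrt(Hz)


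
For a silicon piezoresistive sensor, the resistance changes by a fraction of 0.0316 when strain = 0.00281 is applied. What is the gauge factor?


Step 1: Identify values.
dR/R = 0.0316, strain = 0.00281
Step 2: GF = (dR/R) / strain = 0.0316 / 0.00281
GF = 11.2


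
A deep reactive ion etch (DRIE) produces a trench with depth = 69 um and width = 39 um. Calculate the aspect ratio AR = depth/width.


Step 1: AR = depth / width
Step 2: AR = 69 / 39
AR = 1.8


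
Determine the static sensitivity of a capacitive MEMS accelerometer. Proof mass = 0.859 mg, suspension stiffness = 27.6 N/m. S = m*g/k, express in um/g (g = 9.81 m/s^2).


Step 1: Convert mass: m = 0.859 mg = 8.59e-07 kg
Step 2: S = m * g / k = 8.59e-07 * 9.81 / 27.6
Step 3: S = 3.05e-07 m/g
Step 4: Convert to um/g: S = 0.305 um/g


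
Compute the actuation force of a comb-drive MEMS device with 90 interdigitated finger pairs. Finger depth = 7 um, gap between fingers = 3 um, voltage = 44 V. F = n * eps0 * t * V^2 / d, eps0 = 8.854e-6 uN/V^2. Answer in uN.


Step 1: Parameters: n=90, eps0=8.854e-6 uN/V^2, t=7 um, V=44 V, d=3 um
Step 2: V^2 = 1936
Step 3: F = 90 * 8.854e-6 * 7 * 1936 / 3
F = 3.6 uN


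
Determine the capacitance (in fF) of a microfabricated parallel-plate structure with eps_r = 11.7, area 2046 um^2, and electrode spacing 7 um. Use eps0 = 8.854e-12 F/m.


Step 1: Convert area to m^2: A = 2046e-12 m^2
Step 2: Convert gap to m: d = 7e-6 m
Step 3: C = eps0 * eps_r * A / d
C = 8.854e-12 * 11.7 * 2046e-12 / 7e-6
Step 4: Convert to fF (multiply by 1e15).
C = 30.28 fF


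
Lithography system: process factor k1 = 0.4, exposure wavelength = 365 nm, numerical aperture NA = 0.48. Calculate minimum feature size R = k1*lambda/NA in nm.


Step 1: Identify values: k1 = 0.4, lambda = 365 nm, NA = 0.48
Step 2: R = k1 * lambda / NA
R = 0.4 * 365 / 0.48
R = 304.2 nm


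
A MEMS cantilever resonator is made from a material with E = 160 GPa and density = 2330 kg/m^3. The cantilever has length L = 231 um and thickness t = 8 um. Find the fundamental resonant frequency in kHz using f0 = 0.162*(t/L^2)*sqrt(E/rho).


Step 1: Convert units to SI.
t_SI = 8e-6 m, L_SI = 231e-6 m
Step 2: Calculate sqrt(E/rho).
sqrt(160e9 / 2330) = 8286.71 m/s
Step 3: Compute f0.
f0 = 0.162 * 8e-6 / (231e-6)^2 * 8286.71 = 201262.6 Hz = 201.26 kHz


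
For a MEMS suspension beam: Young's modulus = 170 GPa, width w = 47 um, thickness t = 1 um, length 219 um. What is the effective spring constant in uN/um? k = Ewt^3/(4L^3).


Step 1: Convert E to consistent units (1 GPa = 1000 uN/um^2).
E = 170 GPa = 170000 uN/um^2
Step 2: Compute t^3 = 1^3 = 1
Step 3: Compute L^3 = 219^3 = 10503459
Step 4: k = 170000 * 47 * 1 / (4 * 10503459)
k = 0.1902 uN/um


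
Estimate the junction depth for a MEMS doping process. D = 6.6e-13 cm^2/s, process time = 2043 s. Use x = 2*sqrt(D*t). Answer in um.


Step 1: Compute D*t = 6.6e-13 * 2043 = 1.34838e-09 cm^2
Step 2: sqrt(D*t) = 3.672e-05 cm
Step 3: x = 2 * 3.672e-05 cm = 7.344e-05 cm
Step 4: Convert to um (1 cm = 1e4 um): x = 0.734 um


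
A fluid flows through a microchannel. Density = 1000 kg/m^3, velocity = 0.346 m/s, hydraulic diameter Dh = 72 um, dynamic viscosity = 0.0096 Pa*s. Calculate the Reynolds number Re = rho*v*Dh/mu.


Step 1: Convert Dh to meters: Dh = 72e-6 m
Step 2: Re = rho * v * Dh / mu
Re = 1000 * 0.346 * 72e-6 / 0.0096
Re = 2.595


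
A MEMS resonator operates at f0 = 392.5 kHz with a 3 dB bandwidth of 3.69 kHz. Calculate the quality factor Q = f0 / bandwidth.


Step 1: Q = f0 / bandwidth
Step 2: Q = 392.5 / 3.69
Q = 106.4


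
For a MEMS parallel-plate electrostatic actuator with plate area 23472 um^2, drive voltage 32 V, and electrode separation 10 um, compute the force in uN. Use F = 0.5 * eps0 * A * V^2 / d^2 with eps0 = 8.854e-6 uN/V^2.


Step 1: Identify parameters.
eps0 = 8.854e-6 uN/V^2, A = 23472 um^2, V = 32 V, d = 10 um
Step 2: Compute V^2 = 32^2 = 1024
Step 3: Compute d^2 = 10^2 = 100
Step 4: F = 0.5 * 8.854e-6 * 23472 * 1024 / 100
F = 1.064 uN


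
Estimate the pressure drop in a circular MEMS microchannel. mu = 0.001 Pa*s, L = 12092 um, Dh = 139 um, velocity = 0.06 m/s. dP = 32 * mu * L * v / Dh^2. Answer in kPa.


Step 1: Convert to SI: L = 12092e-6 m, Dh = 139e-6 m
Step 2: dP = 32 * 0.001 * 12092e-6 * 0.06 / (139e-6)^2
Step 3: dP = 1201.63 Pa
Step 4: Convert to kPa: dP = 1.2 kPa


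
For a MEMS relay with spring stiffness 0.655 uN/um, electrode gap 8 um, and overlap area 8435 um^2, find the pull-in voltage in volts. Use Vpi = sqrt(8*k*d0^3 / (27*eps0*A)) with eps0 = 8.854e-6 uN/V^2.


Step 1: Compute numerator: 8 * k * d0^3 = 8 * 0.655 * 8^3 = 2682.88
Step 2: Compute denominator: 27 * eps0 * A = 27 * 8.854e-6 * 8435 = 2.016454
Step 3: Vpi = sqrt(2682.88 / 2.016454)
Vpi = 36.48 V


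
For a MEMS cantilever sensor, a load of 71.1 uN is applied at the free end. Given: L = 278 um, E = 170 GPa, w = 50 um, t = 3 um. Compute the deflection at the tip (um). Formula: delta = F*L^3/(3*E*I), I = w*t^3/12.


Step 1: Calculate the second moment of area.
I = w * t^3 / 12 = 50 * 3^3 / 12 = 112.5 um^4
Step 2: Convert E to consistent units (1 GPa = 1000 uN/um^2).
E = 170 GPa = 170000 uN/um^2
Step 3: Calculate tip deflection.
delta = F * L^3 / (3 * E * I)
delta = 71.1 * 278^3 / (3 * 170000 * 112.5)
delta = 26.6245 um


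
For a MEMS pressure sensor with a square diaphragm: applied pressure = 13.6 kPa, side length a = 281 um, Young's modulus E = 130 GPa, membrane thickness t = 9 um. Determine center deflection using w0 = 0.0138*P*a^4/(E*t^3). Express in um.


Step 1: Convert pressure to compatible units (E is in GPa, so P in GPa).
P = 13.6 kPa = 13.6e-6 GPa
Step 2: Compute numerator: 0.0138 * P * a^4.
a^4 = 281^4 = 6234839521
numerator = 0.0138 * 13.6e-6 * 6234839521 = 1.1702e+03
Step 3: Compute denominator: E * t^3 = 130 * 9^3 = 94770
Step 4: w0 = numerator / denominator = 1.1702e+03 / 94770 = 0.0123 um


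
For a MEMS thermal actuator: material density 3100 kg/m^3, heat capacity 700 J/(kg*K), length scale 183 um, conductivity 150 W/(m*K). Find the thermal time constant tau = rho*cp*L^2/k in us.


Step 1: Convert L to m: L = 183e-6 m
Step 2: L^2 = (183e-6)^2 = 3.3489e-08 m^2
Step 3: tau = 3100 * 700 * 3.3489e-08 / 150 = 4.844742e-04 s
Step 4: Convert to microseconds (multiply by 1e6).
tau = 484.474 us


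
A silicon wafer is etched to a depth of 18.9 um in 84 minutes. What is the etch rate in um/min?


Step 1: Etch rate = depth / time
Step 2: rate = 18.9 / 84
rate = 0.225 um/min


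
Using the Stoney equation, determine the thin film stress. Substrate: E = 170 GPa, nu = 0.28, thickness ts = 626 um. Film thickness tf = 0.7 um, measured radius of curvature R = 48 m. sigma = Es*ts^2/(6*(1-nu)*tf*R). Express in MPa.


Step 1: Compute numerator: Es * ts^2 = 170 * 626^2 = 66618920 (GPa*um^2)
Step 2: Compute denominator (R in um): 6*(1-nu)*tf*R = 6*0.72*0.7*48e6 = 145152000.0 (um^2)
Step 3: sigma (GPa) = 66618920 / 145152000.0 = 4.5896e-01 GPa
Step 4: Convert to MPa (x1000): sigma = 459.0 MPa


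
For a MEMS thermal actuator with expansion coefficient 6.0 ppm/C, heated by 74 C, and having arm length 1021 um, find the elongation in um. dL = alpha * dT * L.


Step 1: Convert CTE: alpha = 6.0 ppm/C = 6.0e-6 /C
Step 2: dL = 6.0e-6 * 74 * 1021
dL = 0.4533 um


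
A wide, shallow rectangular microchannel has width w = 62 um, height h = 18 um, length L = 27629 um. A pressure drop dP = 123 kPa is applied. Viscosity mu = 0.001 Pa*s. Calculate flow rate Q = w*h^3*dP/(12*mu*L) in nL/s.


Step 1: Convert all dimensions to SI (meters).
w = 62e-6 m, h = 18e-6 m, L = 27629e-6 m, dP = 123e3 Pa
Step 2: Q = w * h^3 * dP / (12 * mu * L)
Q = 62e-6 * (18e-6)^3 * 123e3 / (12 * 0.001 * 27629e-6) = 1.3414297e-10 m^3/s
Step 3: Convert Q from m^3/s to nL/s (1 m^3 = 1e12 nL, so multiply by 1e12).
Q = 134.143 nL/s


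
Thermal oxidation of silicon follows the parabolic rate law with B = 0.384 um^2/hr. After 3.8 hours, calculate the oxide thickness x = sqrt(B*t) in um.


Step 1: Compute B*t = 0.384 * 3.8 = 1.4592
Step 2: x = sqrt(1.4592)
x = 1.208 um


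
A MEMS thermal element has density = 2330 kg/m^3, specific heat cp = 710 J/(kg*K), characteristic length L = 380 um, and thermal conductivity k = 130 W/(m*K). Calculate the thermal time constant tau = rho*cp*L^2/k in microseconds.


Step 1: Convert L to m: L = 380e-6 m
Step 2: L^2 = (380e-6)^2 = 1.444e-07 m^2
Step 3: tau = 2330 * 710 * 1.444e-07 / 130 = 1.83754554e-03 s
Step 4: Convert to microseconds (multiply by 1e6).
tau = 1837.546 us


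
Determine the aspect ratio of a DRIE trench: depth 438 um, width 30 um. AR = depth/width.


Step 1: AR = depth / width
Step 2: AR = 438 / 30
AR = 14.6


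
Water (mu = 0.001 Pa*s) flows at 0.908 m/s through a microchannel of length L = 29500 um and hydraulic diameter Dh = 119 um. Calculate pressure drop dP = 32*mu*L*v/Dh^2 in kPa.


Step 1: Convert to SI: L = 29500e-6 m, Dh = 119e-6 m
Step 2: dP = 32 * 0.001 * 29500e-6 * 0.908 / (119e-6)^2
Step 3: dP = 60529.06 Pa
Step 4: Convert to kPa: dP = 60.53 kPa


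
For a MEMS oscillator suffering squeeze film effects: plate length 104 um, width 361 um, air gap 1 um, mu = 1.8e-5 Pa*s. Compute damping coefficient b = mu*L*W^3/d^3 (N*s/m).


Step 1: Convert to SI.
L = 104e-6 m, W = 361e-6 m, d = 1e-6 m
Step 2: W^3 = (361e-6)^3 = 4.70e-11 m^3
Step 3: d^3 = (1e-6)^3 = 1.00e-18 m^3
Step 4: b = 1.8e-5 * 104e-6 * 4.70e-11 / 1.00e-18
b = 8.81e-02 N*s/m


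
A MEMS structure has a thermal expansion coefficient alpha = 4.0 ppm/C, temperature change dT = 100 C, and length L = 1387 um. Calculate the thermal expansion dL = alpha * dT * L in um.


Step 1: Convert CTE: alpha = 4.0 ppm/C = 4.0e-6 /C
Step 2: dL = 4.0e-6 * 100 * 1387
dL = 0.5548 um


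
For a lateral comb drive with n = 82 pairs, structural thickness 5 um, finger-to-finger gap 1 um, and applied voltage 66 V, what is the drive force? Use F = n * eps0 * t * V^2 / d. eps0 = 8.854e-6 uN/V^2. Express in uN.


Step 1: Parameters: n=82, eps0=8.854e-6 uN/V^2, t=5 um, V=66 V, d=1 um
Step 2: V^2 = 4356
Step 3: F = 82 * 8.854e-6 * 5 * 4356 / 1
F = 15.813 uN


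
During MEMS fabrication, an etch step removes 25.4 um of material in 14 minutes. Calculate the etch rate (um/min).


Step 1: Etch rate = depth / time
Step 2: rate = 25.4 / 14
rate = 1.814 um/min


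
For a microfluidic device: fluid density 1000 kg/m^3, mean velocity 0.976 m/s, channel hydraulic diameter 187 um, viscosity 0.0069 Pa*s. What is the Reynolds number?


Step 1: Convert Dh to meters: Dh = 187e-6 m
Step 2: Re = rho * v * Dh / mu
Re = 1000 * 0.976 * 187e-6 / 0.0069
Re = 26.451


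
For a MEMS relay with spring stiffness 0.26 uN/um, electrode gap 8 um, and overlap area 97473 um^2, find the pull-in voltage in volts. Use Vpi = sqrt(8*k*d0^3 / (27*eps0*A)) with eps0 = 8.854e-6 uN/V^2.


Step 1: Compute numerator: 8 * k * d0^3 = 8 * 0.26 * 8^3 = 1064.96
Step 2: Compute denominator: 27 * eps0 * A = 27 * 8.854e-6 * 97473 = 23.3017
Step 3: Vpi = sqrt(1064.96 / 23.3017)
Vpi = 6.76 V


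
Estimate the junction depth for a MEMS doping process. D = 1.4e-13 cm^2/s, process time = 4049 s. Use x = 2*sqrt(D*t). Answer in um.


Step 1: Compute D*t = 1.4e-13 * 4049 = 5.6686e-10 cm^2
Step 2: sqrt(D*t) = 2.3809e-05 cm
Step 3: x = 2 * 2.3809e-05 cm = 4.7618e-05 cm
Step 4: Convert to um (1 cm = 1e4 um): x = 0.476 um


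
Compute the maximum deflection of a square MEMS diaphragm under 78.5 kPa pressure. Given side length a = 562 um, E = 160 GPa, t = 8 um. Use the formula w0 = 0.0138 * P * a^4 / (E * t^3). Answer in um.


Step 1: Convert pressure to compatible units (E is in GPa, so P in GPa).
P = 78.5 kPa = 78.5e-6 GPa
Step 2: Compute numerator: 0.0138 * P * a^4.
a^4 = 562^4 = 99757432336
numerator = 0.0138 * 78.5e-6 * 99757432336 = 1.080672e+05
Step 3: Compute denominator: E * t^3 = 160 * 8^3 = 81920
Step 4: w0 = numerator / denominator = 1.080672e+05 / 81920 = 1.3192 um


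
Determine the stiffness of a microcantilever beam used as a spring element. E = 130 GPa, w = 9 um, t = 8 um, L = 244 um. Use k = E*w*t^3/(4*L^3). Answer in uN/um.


Step 1: Convert E to consistent units (1 GPa = 1000 uN/um^2).
E = 130 GPa = 130000 uN/um^2
Step 2: Compute t^3 = 8^3 = 512
Step 3: Compute L^3 = 244^3 = 14526784
Step 4: k = 130000 * 9 * 512 / (4 * 14526784)
k = 10.3092 uN/um


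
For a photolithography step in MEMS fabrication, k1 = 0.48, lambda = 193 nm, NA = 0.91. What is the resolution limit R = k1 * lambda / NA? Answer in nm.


Step 1: Identify values: k1 = 0.48, lambda = 193 nm, NA = 0.91
Step 2: R = k1 * lambda / NA
R = 0.48 * 193 / 0.91
R = 101.8 nm


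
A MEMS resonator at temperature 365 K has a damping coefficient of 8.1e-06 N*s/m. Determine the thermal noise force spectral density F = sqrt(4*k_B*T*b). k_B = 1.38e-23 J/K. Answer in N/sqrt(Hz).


Step 1: Compute 4 * k_B * T * b
= 4 * 1.38e-23 * 365 * 8.1e-06
= 1.6320e-25 N^2/Hz
Step 2: F_noise = sqrt(1.6320e-25)
F_noise = 4.04e-13 N/sqrt(Hz)


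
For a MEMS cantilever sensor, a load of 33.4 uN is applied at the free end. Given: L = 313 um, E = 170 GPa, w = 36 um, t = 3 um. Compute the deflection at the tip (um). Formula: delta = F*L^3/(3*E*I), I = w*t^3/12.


Step 1: Calculate the second moment of area.
I = w * t^3 / 12 = 36 * 3^3 / 12 = 81.0 um^4
Step 2: Convert E to consistent units (1 GPa = 1000 uN/um^2).
E = 170 GPa = 170000 uN/um^2
Step 3: Calculate tip deflection.
delta = F * L^3 / (3 * E * I)
delta = 33.4 * 313^3 / (3 * 170000 * 81.0)
delta = 24.7927 um


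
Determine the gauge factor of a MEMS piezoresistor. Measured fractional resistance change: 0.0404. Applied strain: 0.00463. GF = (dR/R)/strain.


Step 1: Identify values.
dR/R = 0.0404, strain = 0.00463
Step 2: GF = (dR/R) / strain = 0.0404 / 0.00463
GF = 8.7


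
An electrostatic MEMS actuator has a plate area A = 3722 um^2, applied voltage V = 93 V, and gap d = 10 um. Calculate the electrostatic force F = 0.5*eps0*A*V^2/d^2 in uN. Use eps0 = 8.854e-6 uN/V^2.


Step 1: Identify parameters.
eps0 = 8.854e-6 uN/V^2, A = 3722 um^2, V = 93 V, d = 10 um
Step 2: Compute V^2 = 93^2 = 8649
Step 3: Compute d^2 = 10^2 = 100
Step 4: F = 0.5 * 8.854e-6 * 3722 * 8649 / 100
F = 1.425 uN


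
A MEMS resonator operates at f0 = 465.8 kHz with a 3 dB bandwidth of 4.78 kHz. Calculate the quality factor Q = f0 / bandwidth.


Step 1: Q = f0 / bandwidth
Step 2: Q = 465.8 / 4.78
Q = 97.4


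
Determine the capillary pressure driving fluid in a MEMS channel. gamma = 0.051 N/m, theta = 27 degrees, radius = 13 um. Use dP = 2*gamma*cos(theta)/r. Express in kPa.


Step 1: cos(27 deg) = 0.891
Step 2: Convert r to m: r = 13e-6 m
Step 3: dP = 2 * 0.051 * 0.891 / 13e-6 = 6990.9 Pa
Step 4: Convert Pa to kPa (divide by 1000).
dP = 6.99 kPa


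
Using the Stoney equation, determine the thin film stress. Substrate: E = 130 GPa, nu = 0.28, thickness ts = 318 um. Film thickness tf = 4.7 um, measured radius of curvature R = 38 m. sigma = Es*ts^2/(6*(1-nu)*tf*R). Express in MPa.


Step 1: Compute numerator: Es * ts^2 = 130 * 318^2 = 13146120 (GPa*um^2)
Step 2: Compute denominator (R in um): 6*(1-nu)*tf*R = 6*0.72*4.7*38e6 = 771552000.0 (um^2)
Step 3: sigma (GPa) = 13146120 / 771552000.0 = 1.7039e-02 GPa
Step 4: Convert to MPa (x1000): sigma = 17.0 MPa


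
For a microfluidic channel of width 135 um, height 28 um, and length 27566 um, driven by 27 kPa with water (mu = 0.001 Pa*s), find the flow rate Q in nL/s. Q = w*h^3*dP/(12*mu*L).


Step 1: Convert all dimensions to SI (meters).
w = 135e-6 m, h = 28e-6 m, L = 27566e-6 m, dP = 27e3 Pa
Step 2: Q = w * h^3 * dP / (12 * mu * L)
Q = 135e-6 * (28e-6)^3 * 27e3 / (12 * 0.001 * 27566e-6) = 2.4188928e-10 m^3/s
Step 3: Convert Q from m^3/s to nL/s (1 m^3 = 1e12 nL, so multiply by 1e12).
Q = 241.889 nL/s


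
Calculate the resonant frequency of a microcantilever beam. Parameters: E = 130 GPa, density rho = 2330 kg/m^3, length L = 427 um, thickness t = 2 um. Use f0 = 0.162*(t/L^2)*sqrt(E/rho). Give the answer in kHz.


Step 1: Convert units to SI.
t_SI = 2e-6 m, L_SI = 427e-6 m
Step 2: Calculate sqrt(E/rho).
sqrt(130e9 / 2330) = 7469.54 m/s
Step 3: Compute f0.
f0 = 0.162 * 2e-6 / (427e-6)^2 * 7469.54 = 13273.4 Hz = 13.27 kHz


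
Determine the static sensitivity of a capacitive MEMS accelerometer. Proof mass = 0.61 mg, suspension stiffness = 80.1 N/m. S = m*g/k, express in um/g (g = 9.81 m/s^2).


Step 1: Convert mass: m = 0.61 mg = 6.10e-07 kg
Step 2: S = m * g / k = 6.10e-07 * 9.81 / 80.1
Step 3: S = 7.47e-08 m/g
Step 4: Convert to um/g: S = 0.075 um/g


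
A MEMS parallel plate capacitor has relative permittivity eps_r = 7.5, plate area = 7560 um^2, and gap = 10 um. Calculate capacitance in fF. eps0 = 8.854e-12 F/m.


Step 1: Convert area to m^2: A = 7560e-12 m^2
Step 2: Convert gap to m: d = 10e-6 m
Step 3: C = eps0 * eps_r * A / d
C = 8.854e-12 * 7.5 * 7560e-12 / 10e-6
Step 4: Convert to fF (multiply by 1e15).
C = 50.2 fF


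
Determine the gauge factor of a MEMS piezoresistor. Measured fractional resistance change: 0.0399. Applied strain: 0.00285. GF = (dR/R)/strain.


Step 1: Identify values.
dR/R = 0.0399, strain = 0.00285
Step 2: GF = (dR/R) / strain = 0.0399 / 0.00285
GF = 14.0


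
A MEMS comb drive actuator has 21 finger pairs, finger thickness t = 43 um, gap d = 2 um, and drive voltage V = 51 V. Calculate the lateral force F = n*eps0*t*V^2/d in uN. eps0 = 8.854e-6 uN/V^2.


Step 1: Parameters: n=21, eps0=8.854e-6 uN/V^2, t=43 um, V=51 V, d=2 um
Step 2: V^2 = 2601
Step 3: F = 21 * 8.854e-6 * 43 * 2601 / 2
F = 10.398 uN


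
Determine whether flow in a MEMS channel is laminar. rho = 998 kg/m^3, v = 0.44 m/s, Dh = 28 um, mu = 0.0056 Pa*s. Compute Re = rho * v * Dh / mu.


Step 1: Convert Dh to meters: Dh = 28e-6 m
Step 2: Re = rho * v * Dh / mu
Re = 998 * 0.44 * 28e-6 / 0.0056
Re = 2.196
Since Re = 2.196 is below ~2300, the flow is laminar.


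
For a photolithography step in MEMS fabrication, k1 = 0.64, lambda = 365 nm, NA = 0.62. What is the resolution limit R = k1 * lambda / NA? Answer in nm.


Step 1: Identify values: k1 = 0.64, lambda = 365 nm, NA = 0.62
Step 2: R = k1 * lambda / NA
R = 0.64 * 365 / 0.62
R = 376.8 nm


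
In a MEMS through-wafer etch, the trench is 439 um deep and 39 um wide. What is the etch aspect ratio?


Step 1: AR = depth / width
Step 2: AR = 439 / 39
AR = 11.3


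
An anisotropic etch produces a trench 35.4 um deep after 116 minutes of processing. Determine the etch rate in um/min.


Step 1: Etch rate = depth / time
Step 2: rate = 35.4 / 116
rate = 0.305 um/min


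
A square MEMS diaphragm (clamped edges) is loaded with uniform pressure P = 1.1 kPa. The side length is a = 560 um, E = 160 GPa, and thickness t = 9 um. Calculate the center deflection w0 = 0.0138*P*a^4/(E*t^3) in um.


Step 1: Convert pressure to compatible units (E is in GPa, so P in GPa).
P = 1.1 kPa = 1.1e-6 GPa
Step 2: Compute numerator: 0.0138 * P * a^4.
a^4 = 560^4 = 98344960000
numerator = 0.0138 * 1.1e-6 * 98344960000 = 1.4929e+03
Step 3: Compute denominator: E * t^3 = 160 * 9^3 = 116640
Step 4: w0 = numerator / denominator = 1.4929e+03 / 116640 = 0.0128 um


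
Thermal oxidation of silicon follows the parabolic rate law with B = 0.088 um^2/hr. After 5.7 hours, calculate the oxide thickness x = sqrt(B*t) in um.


Step 1: Compute B*t = 0.088 * 5.7 = 0.5016
Step 2: x = sqrt(0.5016)
x = 0.708 um


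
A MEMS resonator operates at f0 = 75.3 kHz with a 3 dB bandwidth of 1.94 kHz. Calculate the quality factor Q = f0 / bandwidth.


Step 1: Q = f0 / bandwidth
Step 2: Q = 75.3 / 1.94
Q = 38.8


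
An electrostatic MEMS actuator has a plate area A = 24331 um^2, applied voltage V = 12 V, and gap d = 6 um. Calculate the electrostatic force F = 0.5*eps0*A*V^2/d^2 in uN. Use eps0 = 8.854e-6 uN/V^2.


Step 1: Identify parameters.
eps0 = 8.854e-6 uN/V^2, A = 24331 um^2, V = 12 V, d = 6 um
Step 2: Compute V^2 = 12^2 = 144
Step 3: Compute d^2 = 6^2 = 36
Step 4: F = 0.5 * 8.854e-6 * 24331 * 144 / 36
F = 0.431 uN


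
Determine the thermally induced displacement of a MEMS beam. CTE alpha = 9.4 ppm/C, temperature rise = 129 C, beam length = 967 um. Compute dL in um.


Step 1: Convert CTE: alpha = 9.4 ppm/C = 9.4e-6 /C
Step 2: dL = 9.4e-6 * 129 * 967
dL = 1.1726 um


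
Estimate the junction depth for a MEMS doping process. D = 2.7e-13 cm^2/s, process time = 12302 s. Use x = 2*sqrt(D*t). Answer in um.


Step 1: Compute D*t = 2.7e-13 * 12302 = 3.32154e-09 cm^2
Step 2: sqrt(D*t) = 5.76328e-05 cm
Step 3: x = 2 * 5.76328e-05 cm = 1.152656e-04 cm
Step 4: Convert to um (1 cm = 1e4 um): x = 1.153 um


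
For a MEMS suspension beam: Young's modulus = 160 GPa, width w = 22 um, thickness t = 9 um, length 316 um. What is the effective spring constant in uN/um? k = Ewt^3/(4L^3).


Step 1: Convert E to consistent units (1 GPa = 1000 uN/um^2).
E = 160 GPa = 160000 uN/um^2
Step 2: Compute t^3 = 9^3 = 729
Step 3: Compute L^3 = 316^3 = 31554496
Step 4: k = 160000 * 22 * 729 / (4 * 31554496)
k = 20.3305 uN/um


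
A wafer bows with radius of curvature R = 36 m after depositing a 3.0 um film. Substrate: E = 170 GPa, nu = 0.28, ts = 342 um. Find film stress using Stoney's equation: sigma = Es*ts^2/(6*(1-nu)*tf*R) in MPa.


Step 1: Compute numerator: Es * ts^2 = 170 * 342^2 = 19883880 (GPa*um^2)
Step 2: Compute denominator (R in um): 6*(1-nu)*tf*R = 6*0.72*3.0*36e6 = 466560000.0 (um^2)
Step 3: sigma (GPa) = 19883880 / 466560000.0 = 4.2618e-02 GPa
Step 4: Convert to MPa (x1000): sigma = 42.6 MPa


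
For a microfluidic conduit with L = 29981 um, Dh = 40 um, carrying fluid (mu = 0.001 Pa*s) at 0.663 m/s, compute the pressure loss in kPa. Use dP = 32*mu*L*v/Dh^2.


Step 1: Convert to SI: L = 29981e-6 m, Dh = 40e-6 m
Step 2: dP = 32 * 0.001 * 29981e-6 * 0.663 / (40e-6)^2
Step 3: dP = 397548.06 Pa
Step 4: Convert to kPa: dP = 397.55 kPa


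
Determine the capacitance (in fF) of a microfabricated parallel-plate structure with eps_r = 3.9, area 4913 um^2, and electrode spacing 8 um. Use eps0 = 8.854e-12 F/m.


Step 1: Convert area to m^2: A = 4913e-12 m^2
Step 2: Convert gap to m: d = 8e-6 m
Step 3: C = eps0 * eps_r * A / d
C = 8.854e-12 * 3.9 * 4913e-12 / 8e-6
Step 4: Convert to fF (multiply by 1e15).
C = 21.21 fF


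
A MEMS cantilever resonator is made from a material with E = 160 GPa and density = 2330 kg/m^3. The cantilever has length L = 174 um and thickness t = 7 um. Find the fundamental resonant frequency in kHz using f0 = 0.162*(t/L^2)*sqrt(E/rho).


Step 1: Convert units to SI.
t_SI = 7e-6 m, L_SI = 174e-6 m
Step 2: Calculate sqrt(E/rho).
sqrt(160e9 / 2330) = 8286.71 m/s
Step 3: Compute f0.
f0 = 0.162 * 7e-6 / (174e-6)^2 * 8286.71 = 310382.1 Hz = 310.38 kHz


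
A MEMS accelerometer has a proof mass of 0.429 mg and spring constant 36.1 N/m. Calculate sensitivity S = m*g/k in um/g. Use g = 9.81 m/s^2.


Step 1: Convert mass: m = 0.429 mg = 4.29e-07 kg
Step 2: S = m * g / k = 4.29e-07 * 9.81 / 36.1
Step 3: S = 1.17e-07 m/g
Step 4: Convert to um/g: S = 0.117 um/g


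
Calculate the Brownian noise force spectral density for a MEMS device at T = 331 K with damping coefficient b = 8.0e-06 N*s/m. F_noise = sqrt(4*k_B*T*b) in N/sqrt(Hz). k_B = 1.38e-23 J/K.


Step 1: Compute 4 * k_B * T * b
= 4 * 1.38e-23 * 331 * 8.0e-06
= 1.4617e-25 N^2/Hz
Step 2: F_noise = sqrt(1.4617e-25)
F_noise = 3.82e-13 N/sqrt(Hz)


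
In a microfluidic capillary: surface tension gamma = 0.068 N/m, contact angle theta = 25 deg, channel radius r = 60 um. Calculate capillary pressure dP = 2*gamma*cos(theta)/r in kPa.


Step 1: cos(25 deg) = 0.9063
Step 2: Convert r to m: r = 60e-6 m
Step 3: dP = 2 * 0.068 * 0.9063 / 60e-6 = 2054.3 Pa
Step 4: Convert Pa to kPa (divide by 1000).
dP = 2.05 kPa


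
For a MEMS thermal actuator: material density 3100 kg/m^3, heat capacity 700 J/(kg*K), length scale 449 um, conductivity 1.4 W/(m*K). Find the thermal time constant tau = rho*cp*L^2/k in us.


Step 1: Convert L to m: L = 449e-6 m
Step 2: L^2 = (449e-6)^2 = 2.01601e-07 m^2
Step 3: tau = 3100 * 700 * 2.01601e-07 / 1.4 = 3.1248155e-01 s
Step 4: Convert to microseconds (multiply by 1e6).
tau = 312481.55 us


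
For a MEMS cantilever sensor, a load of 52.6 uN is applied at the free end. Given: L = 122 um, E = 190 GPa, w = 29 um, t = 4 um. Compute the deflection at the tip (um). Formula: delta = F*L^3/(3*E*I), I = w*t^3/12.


Step 1: Calculate the second moment of area.
I = w * t^3 / 12 = 29 * 4^3 / 12 = 154.6667 um^4
Step 2: Convert E to consistent units (1 GPa = 1000 uN/um^2).
E = 190 GPa = 190000 uN/um^2
Step 3: Calculate tip deflection.
delta = F * L^3 / (3 * E * I)
delta = 52.6 * 122^3 / (3 * 190000 * 154.6667)
delta = 1.0834 um


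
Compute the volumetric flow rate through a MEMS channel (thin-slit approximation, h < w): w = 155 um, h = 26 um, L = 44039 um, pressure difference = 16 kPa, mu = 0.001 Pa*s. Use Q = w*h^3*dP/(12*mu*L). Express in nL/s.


Step 1: Convert all dimensions to SI (meters).
w = 155e-6 m, h = 26e-6 m, L = 44039e-6 m, dP = 16e3 Pa
Step 2: Q = w * h^3 * dP / (12 * mu * L)
Q = 155e-6 * (26e-6)^3 * 16e3 / (12 * 0.001 * 44039e-6) = 8.248083e-11 m^3/s
Step 3: Convert Q from m^3/s to nL/s (1 m^3 = 1e12 nL, so multiply by 1e12).
Q = 82.481 nL/s


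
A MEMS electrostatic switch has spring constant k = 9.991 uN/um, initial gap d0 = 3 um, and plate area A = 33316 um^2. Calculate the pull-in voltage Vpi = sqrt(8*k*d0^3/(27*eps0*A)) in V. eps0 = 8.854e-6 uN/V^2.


Step 1: Compute numerator: 8 * k * d0^3 = 8 * 9.991 * 3^3 = 2158.056
Step 2: Compute denominator: 27 * eps0 * A = 27 * 8.854e-6 * 33316 = 7.964456
Step 3: Vpi = sqrt(2158.056 / 7.964456)
Vpi = 16.46 V


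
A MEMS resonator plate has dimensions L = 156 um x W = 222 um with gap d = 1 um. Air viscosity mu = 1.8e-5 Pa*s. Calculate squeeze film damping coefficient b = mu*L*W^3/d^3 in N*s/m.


Step 1: Convert to SI.
L = 156e-6 m, W = 222e-6 m, d = 1e-6 m
Step 2: W^3 = (222e-6)^3 = 1.09e-11 m^3
Step 3: d^3 = (1e-6)^3 = 1.00e-18 m^3
Step 4: b = 1.8e-5 * 156e-6 * 1.09e-11 / 1.00e-18
b = 3.07e-02 N*s/m


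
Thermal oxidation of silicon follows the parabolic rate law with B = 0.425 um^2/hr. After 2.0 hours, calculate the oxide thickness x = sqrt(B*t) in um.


Step 1: Compute B*t = 0.425 * 2.0 = 0.85
Step 2: x = sqrt(0.85)
x = 0.922 um


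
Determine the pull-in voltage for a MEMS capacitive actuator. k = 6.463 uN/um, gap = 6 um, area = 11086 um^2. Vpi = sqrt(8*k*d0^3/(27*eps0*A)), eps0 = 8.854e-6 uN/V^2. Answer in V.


Step 1: Compute numerator: 8 * k * d0^3 = 8 * 6.463 * 6^3 = 11168.064
Step 2: Compute denominator: 27 * eps0 * A = 27 * 8.854e-6 * 11086 = 2.650197
Step 3: Vpi = sqrt(11168.064 / 2.650197)
Vpi = 64.92 V


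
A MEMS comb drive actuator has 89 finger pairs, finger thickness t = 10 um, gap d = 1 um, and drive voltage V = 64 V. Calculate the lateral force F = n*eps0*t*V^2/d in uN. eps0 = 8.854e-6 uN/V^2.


Step 1: Parameters: n=89, eps0=8.854e-6 uN/V^2, t=10 um, V=64 V, d=1 um
Step 2: V^2 = 4096
Step 3: F = 89 * 8.854e-6 * 10 * 4096 / 1
F = 32.277 uN


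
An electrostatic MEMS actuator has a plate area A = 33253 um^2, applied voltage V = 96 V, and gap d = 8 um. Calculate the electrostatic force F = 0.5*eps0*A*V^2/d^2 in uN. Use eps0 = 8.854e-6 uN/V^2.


Step 1: Identify parameters.
eps0 = 8.854e-6 uN/V^2, A = 33253 um^2, V = 96 V, d = 8 um
Step 2: Compute V^2 = 96^2 = 9216
Step 3: Compute d^2 = 8^2 = 64
Step 4: F = 0.5 * 8.854e-6 * 33253 * 9216 / 64
F = 21.198 uN


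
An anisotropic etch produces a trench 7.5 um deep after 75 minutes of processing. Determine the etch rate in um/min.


Step 1: Etch rate = depth / time
Step 2: rate = 7.5 / 75
rate = 0.1 um/min


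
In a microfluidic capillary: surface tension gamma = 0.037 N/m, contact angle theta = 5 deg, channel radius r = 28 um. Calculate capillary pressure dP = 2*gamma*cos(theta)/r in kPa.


Step 1: cos(5 deg) = 0.9962
Step 2: Convert r to m: r = 28e-6 m
Step 3: dP = 2 * 0.037 * 0.9962 / 28e-6 = 2632.8 Pa
Step 4: Convert Pa to kPa (divide by 1000).
dP = 2.63 kPa


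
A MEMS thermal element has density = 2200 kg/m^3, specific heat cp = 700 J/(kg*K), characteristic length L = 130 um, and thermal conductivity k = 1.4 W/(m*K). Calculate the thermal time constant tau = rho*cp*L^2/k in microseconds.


Step 1: Convert L to m: L = 130e-6 m
Step 2: L^2 = (130e-6)^2 = 1.69e-08 m^2
Step 3: tau = 2200 * 700 * 1.69e-08 / 1.4 = 1.859e-02 s
Step 4: Convert to microseconds (multiply by 1e6).
tau = 18590.0 us


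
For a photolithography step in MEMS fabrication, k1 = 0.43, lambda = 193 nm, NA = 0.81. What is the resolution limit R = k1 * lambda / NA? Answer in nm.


Step 1: Identify values: k1 = 0.43, lambda = 193 nm, NA = 0.81
Step 2: R = k1 * lambda / NA
R = 0.43 * 193 / 0.81
R = 102.5 nm


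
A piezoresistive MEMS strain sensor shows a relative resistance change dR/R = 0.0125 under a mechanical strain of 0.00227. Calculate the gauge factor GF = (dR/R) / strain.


Step 1: Identify values.
dR/R = 0.0125, strain = 0.00227
Step 2: GF = (dR/R) / strain = 0.0125 / 0.00227
GF = 5.5


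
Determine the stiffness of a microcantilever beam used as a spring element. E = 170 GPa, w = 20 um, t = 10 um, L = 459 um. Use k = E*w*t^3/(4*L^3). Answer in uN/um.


Step 1: Convert E to consistent units (1 GPa = 1000 uN/um^2).
E = 170 GPa = 170000 uN/um^2
Step 2: Compute t^3 = 10^3 = 1000
Step 3: Compute L^3 = 459^3 = 96702579
Step 4: k = 170000 * 20 * 1000 / (4 * 96702579)
k = 8.7898 uN/um


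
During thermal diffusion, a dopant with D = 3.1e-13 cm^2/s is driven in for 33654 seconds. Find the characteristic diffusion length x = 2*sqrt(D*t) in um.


Step 1: Compute D*t = 3.1e-13 * 33654 = 1.043274e-08 cm^2
Step 2: sqrt(D*t) = 1.02141e-04 cm
Step 3: x = 2 * 1.02141e-04 cm = 2.04282e-04 cm
Step 4: Convert to um (1 cm = 1e4 um): x = 2.043 um


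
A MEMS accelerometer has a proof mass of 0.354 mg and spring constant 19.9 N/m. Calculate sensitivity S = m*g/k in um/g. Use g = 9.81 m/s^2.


Step 1: Convert mass: m = 0.354 mg = 3.54e-07 kg
Step 2: S = m * g / k = 3.54e-07 * 9.81 / 19.9
Step 3: S = 1.75e-07 m/g
Step 4: Convert to um/g: S = 0.175 um/g


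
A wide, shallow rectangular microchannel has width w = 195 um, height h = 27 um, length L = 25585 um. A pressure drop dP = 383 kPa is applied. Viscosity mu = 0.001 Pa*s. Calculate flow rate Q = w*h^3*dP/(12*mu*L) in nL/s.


Step 1: Convert all dimensions to SI (meters).
w = 195e-6 m, h = 27e-6 m, L = 25585e-6 m, dP = 383e3 Pa
Step 2: Q = w * h^3 * dP / (12 * mu * L)
Q = 195e-6 * (27e-6)^3 * 383e3 / (12 * 0.001 * 25585e-6) = 4.78804265e-09 m^3/s
Step 3: Convert Q from m^3/s to nL/s (1 m^3 = 1e12 nL, so multiply by 1e12).
Q = 4788.043 nL/s


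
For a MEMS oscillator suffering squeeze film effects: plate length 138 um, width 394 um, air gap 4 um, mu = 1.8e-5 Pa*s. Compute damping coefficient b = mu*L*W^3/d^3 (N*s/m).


Step 1: Convert to SI.
L = 138e-6 m, W = 394e-6 m, d = 4e-6 m
Step 2: W^3 = (394e-6)^3 = 6.12e-11 m^3
Step 3: d^3 = (4e-6)^3 = 6.40e-17 m^3
Step 4: b = 1.8e-5 * 138e-6 * 6.12e-11 / 6.40e-17
b = 2.37e-03 N*s/m


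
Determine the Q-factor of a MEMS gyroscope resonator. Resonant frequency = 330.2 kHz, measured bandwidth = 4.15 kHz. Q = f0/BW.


Step 1: Q = f0 / bandwidth
Step 2: Q = 330.2 / 4.15
Q = 79.6


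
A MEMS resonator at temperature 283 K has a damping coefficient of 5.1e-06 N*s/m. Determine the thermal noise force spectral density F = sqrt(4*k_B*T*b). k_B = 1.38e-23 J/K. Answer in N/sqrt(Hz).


Step 1: Compute 4 * k_B * T * b
= 4 * 1.38e-23 * 283 * 5.1e-06
= 7.9670e-26 N^2/Hz
Step 2: F_noise = sqrt(7.9670e-26)
F_noise = 2.82e-13 N/sqrt(Hz)


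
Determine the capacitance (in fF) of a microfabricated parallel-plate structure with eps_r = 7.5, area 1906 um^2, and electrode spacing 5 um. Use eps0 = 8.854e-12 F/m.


Step 1: Convert area to m^2: A = 1906e-12 m^2
Step 2: Convert gap to m: d = 5e-6 m
Step 3: C = eps0 * eps_r * A / d
C = 8.854e-12 * 7.5 * 1906e-12 / 5e-6
Step 4: Convert to fF (multiply by 1e15).
C = 25.31 fF


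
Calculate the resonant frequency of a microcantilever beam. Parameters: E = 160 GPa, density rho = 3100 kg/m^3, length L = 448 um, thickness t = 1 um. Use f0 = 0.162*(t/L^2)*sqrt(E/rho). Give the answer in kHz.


Step 1: Convert units to SI.
t_SI = 1e-6 m, L_SI = 448e-6 m
Step 2: Calculate sqrt(E/rho).
sqrt(160e9 / 3100) = 7184.21 m/s
Step 3: Compute f0.
f0 = 0.162 * 1e-6 / (448e-6)^2 * 7184.21 = 5798.8 Hz = 5.8 kHz


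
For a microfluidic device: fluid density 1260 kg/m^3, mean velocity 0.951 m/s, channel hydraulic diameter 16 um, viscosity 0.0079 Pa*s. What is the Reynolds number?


Step 1: Convert Dh to meters: Dh = 16e-6 m
Step 2: Re = rho * v * Dh / mu
Re = 1260 * 0.951 * 16e-6 / 0.0079
Re = 2.427


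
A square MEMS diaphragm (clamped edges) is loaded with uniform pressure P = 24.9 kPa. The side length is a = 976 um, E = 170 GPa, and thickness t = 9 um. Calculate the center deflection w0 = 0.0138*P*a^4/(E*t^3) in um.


Step 1: Convert pressure to compatible units (E is in GPa, so P in GPa).
P = 24.9 kPa = 24.9e-6 GPa
Step 2: Compute numerator: 0.0138 * P * a^4.
a^4 = 976^4 = 907401035776
numerator = 0.0138 * 24.9e-6 * 907401035776 = 3.118011e+05
Step 3: Compute denominator: E * t^3 = 170 * 9^3 = 123930
Step 4: w0 = numerator / denominator = 3.118011e+05 / 123930 = 2.5159 um


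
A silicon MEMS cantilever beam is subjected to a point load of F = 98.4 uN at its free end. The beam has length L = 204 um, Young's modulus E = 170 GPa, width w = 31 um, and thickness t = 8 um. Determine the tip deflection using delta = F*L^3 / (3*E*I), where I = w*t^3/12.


Step 1: Calculate the second moment of area.
I = w * t^3 / 12 = 31 * 8^3 / 12 = 1322.6667 um^4
Step 2: Convert E to consistent units (1 GPa = 1000 uN/um^2).
E = 170 GPa = 170000 uN/um^2
Step 3: Calculate tip deflection.
delta = F * L^3 / (3 * E * I)
delta = 98.4 * 204^3 / (3 * 170000 * 1322.6667)
delta = 1.2384 um


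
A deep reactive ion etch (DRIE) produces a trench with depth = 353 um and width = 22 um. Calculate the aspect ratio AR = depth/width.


Step 1: AR = depth / width
Step 2: AR = 353 / 22
AR = 16.0


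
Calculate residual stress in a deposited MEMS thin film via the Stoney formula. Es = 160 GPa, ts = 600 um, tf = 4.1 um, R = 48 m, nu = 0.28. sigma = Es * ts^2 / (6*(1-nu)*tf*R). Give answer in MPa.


Step 1: Compute numerator: Es * ts^2 = 160 * 600^2 = 57600000 (GPa*um^2)
Step 2: Compute denominator (R in um): 6*(1-nu)*tf*R = 6*0.72*4.1*48e6 = 850176000.0 (um^2)
Step 3: sigma (GPa) = 57600000 / 850176000.0 = 6.7751e-02 GPa
Step 4: Convert to MPa (x1000): sigma = 67.8 MPa


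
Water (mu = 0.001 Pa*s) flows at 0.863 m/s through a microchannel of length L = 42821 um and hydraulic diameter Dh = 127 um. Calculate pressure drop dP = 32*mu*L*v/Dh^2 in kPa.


Step 1: Convert to SI: L = 42821e-6 m, Dh = 127e-6 m
Step 2: dP = 32 * 0.001 * 42821e-6 * 0.863 / (127e-6)^2
Step 3: dP = 73317.92 Pa
Step 4: Convert to kPa: dP = 73.32 kPa


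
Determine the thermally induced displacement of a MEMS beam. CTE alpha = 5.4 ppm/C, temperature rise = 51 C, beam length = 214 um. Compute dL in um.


Step 1: Convert CTE: alpha = 5.4 ppm/C = 5.4e-6 /C
Step 2: dL = 5.4e-6 * 51 * 214
dL = 0.0589 um


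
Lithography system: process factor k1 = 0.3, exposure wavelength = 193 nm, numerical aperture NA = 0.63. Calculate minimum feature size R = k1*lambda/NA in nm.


Step 1: Identify values: k1 = 0.3, lambda = 193 nm, NA = 0.63
Step 2: R = k1 * lambda / NA
R = 0.3 * 193 / 0.63
R = 91.9 nm


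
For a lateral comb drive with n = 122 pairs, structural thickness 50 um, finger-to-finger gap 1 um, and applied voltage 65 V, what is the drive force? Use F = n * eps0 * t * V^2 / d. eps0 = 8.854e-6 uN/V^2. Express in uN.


Step 1: Parameters: n=122, eps0=8.854e-6 uN/V^2, t=50 um, V=65 V, d=1 um
Step 2: V^2 = 4225
Step 3: F = 122 * 8.854e-6 * 50 * 4225 / 1
F = 228.19 uN


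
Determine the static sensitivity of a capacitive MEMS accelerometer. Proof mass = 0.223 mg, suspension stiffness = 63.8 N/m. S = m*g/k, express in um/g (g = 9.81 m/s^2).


Step 1: Convert mass: m = 0.223 mg = 2.23e-07 kg
Step 2: S = m * g / k = 2.23e-07 * 9.81 / 63.8
Step 3: S = 3.43e-08 m/g
Step 4: Convert to um/g: S = 0.034 um/g


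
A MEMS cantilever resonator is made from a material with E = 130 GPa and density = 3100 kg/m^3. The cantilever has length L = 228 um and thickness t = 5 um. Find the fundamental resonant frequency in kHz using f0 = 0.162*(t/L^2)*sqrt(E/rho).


Step 1: Convert units to SI.
t_SI = 5e-6 m, L_SI = 228e-6 m
Step 2: Calculate sqrt(E/rho).
sqrt(130e9 / 3100) = 6475.76 m/s
Step 3: Compute f0.
f0 = 0.162 * 5e-6 / (228e-6)^2 * 6475.76 = 100903.5 Hz = 100.9 kHz


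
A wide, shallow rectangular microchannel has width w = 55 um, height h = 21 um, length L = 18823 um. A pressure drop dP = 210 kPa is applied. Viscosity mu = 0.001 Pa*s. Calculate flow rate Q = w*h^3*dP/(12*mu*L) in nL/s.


Step 1: Convert all dimensions to SI (meters).
w = 55e-6 m, h = 21e-6 m, L = 18823e-6 m, dP = 210e3 Pa
Step 2: Q = w * h^3 * dP / (12 * mu * L)
Q = 55e-6 * (21e-6)^3 * 210e3 / (12 * 0.001 * 18823e-6) = 4.735543e-10 m^3/s
Step 3: Convert Q from m^3/s to nL/s (1 m^3 = 1e12 nL, so multiply by 1e12).
Q = 473.554 nL/s


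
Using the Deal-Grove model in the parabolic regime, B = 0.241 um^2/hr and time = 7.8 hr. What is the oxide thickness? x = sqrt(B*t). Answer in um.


Step 1: Compute B*t = 0.241 * 7.8 = 1.8798
Step 2: x = sqrt(1.8798)
x = 1.371 um


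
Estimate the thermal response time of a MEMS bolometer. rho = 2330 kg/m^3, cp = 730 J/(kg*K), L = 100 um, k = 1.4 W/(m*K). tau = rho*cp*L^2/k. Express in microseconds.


Step 1: Convert L to m: L = 100e-6 m
Step 2: L^2 = (100e-6)^2 = 1e-08 m^2
Step 3: tau = 2330 * 730 * 1e-08 / 1.4 = 1.214928571e-02 s
Step 4: Convert to microseconds (multiply by 1e6).
tau = 12149.286 us


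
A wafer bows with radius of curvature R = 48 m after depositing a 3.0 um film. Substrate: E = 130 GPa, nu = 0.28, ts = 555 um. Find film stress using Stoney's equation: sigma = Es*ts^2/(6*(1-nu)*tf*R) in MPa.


Step 1: Compute numerator: Es * ts^2 = 130 * 555^2 = 40043250 (GPa*um^2)
Step 2: Compute denominator (R in um): 6*(1-nu)*tf*R = 6*0.72*3.0*48e6 = 622080000.0 (um^2)
Step 3: sigma (GPa) = 40043250 / 622080000.0 = 6.437e-02 GPa
Step 4: Convert to MPa (x1000): sigma = 64.4 MPa


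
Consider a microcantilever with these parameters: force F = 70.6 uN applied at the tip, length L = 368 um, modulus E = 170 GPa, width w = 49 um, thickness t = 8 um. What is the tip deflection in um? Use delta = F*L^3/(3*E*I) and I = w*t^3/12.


Step 1: Calculate the second moment of area.
I = w * t^3 / 12 = 49 * 8^3 / 12 = 2090.6667 um^4
Step 2: Convert E to consistent units (1 GPa = 1000 uN/um^2).
E = 170 GPa = 170000 uN/um^2
Step 3: Calculate tip deflection.
delta = F * L^3 / (3 * E * I)
delta = 70.6 * 368^3 / (3 * 170000 * 2090.6667)
delta = 3.2998 um
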